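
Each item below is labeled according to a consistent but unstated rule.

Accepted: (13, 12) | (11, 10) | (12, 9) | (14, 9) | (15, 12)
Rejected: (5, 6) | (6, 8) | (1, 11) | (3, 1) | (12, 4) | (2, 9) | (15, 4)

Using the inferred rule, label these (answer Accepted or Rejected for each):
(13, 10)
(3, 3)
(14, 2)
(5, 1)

The pattern is that an item is 'Accepted' exactly when: sum ≥ 21.
(13, 10) — 13+10 = 23, hence Accepted. (3, 3) — 3+3 = 6, hence Rejected. (14, 2) — 14+2 = 16, hence Rejected. (5, 1) — 5+1 = 6, hence Rejected.

Accepted, Rejected, Rejected, Rejected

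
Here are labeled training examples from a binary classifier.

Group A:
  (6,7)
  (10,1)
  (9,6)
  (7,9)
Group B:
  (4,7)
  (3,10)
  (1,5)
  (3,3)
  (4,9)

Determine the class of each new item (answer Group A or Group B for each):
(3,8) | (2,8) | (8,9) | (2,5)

'Group A' ⟺ first ≥ 5.
(3,8) — first 3, hence Group B.
(2,8) — first 2, hence Group B.
(8,9) — first 8, hence Group A.
(2,5) — first 2, hence Group B.

Group B, Group B, Group A, Group B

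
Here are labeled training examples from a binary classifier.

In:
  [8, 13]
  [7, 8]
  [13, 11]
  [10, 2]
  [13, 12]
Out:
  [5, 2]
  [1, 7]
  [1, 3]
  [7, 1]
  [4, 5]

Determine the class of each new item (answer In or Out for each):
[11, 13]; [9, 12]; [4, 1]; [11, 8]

In, In, Out, In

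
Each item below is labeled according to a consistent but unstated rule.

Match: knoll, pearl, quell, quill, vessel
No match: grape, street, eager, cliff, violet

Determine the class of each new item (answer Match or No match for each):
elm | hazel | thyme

Comparing the two groups points to one rule — ends with 'l'.
elm — ends with 'm', hence No match.
hazel — ends with 'l', hence Match.
thyme — ends with 'e', hence No match.

No match, Match, No match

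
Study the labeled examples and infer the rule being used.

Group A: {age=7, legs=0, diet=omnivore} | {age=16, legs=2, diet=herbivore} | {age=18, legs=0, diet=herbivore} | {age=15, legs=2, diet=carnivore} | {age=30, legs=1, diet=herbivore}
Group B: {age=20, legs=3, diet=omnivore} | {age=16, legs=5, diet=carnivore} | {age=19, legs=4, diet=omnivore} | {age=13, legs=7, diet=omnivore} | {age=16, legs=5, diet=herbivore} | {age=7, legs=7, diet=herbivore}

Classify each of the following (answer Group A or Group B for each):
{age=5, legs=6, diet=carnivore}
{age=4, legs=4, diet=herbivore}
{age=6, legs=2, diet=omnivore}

Group B, Group B, Group A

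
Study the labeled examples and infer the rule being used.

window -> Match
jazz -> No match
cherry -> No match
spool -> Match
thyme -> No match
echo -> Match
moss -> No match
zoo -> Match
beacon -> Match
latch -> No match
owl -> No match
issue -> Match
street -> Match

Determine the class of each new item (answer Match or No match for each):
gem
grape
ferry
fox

All 'Match' examples share one property — has ≥ 2 vowels — and every 'No match' example lacks it.
gem — 1 vowel, hence No match.
grape — 2 vowels, hence Match.
ferry — 1 vowel, hence No match.
fox — 1 vowel, hence No match.

No match, Match, No match, No match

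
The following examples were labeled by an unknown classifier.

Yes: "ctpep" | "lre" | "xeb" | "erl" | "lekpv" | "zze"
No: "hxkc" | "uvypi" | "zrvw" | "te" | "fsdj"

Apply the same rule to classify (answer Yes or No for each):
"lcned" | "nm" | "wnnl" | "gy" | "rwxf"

Rule: odd length AND contains 'e'. This holds for each 'Yes' example and fails for each 'No' one.
"lcned" — length 5, has 'e', hence Yes.
"nm" — length 2, no 'e', hence No.
"wnnl" — length 4, no 'e', hence No.
"gy" — length 2, no 'e', hence No.
"rwxf" — length 4, no 'e', hence No.

Yes, No, No, No, No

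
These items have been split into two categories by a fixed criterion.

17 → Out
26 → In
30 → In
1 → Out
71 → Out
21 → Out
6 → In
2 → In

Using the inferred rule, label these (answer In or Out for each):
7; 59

The simplest hypothesis consistent with all the labels is: even.
7: 7 is odd, doesn't qualify → Out.
59: 59 is odd, doesn't qualify → Out.

Out, Out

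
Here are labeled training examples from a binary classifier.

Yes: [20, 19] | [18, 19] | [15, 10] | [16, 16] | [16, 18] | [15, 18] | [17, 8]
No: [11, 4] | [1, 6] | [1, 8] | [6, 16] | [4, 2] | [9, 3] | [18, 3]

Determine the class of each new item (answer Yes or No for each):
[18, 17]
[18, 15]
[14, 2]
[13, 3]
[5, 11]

Yes, Yes, No, No, No

One predicate separates the groups cleanly: sum ≥ 25.
[18, 17] → 18+17 = 35 → Yes. [18, 15] → 18+15 = 33 → Yes. [14, 2] → 14+2 = 16 → No. [13, 3] → 13+3 = 16 → No. [5, 11] → 5+11 = 16 → No.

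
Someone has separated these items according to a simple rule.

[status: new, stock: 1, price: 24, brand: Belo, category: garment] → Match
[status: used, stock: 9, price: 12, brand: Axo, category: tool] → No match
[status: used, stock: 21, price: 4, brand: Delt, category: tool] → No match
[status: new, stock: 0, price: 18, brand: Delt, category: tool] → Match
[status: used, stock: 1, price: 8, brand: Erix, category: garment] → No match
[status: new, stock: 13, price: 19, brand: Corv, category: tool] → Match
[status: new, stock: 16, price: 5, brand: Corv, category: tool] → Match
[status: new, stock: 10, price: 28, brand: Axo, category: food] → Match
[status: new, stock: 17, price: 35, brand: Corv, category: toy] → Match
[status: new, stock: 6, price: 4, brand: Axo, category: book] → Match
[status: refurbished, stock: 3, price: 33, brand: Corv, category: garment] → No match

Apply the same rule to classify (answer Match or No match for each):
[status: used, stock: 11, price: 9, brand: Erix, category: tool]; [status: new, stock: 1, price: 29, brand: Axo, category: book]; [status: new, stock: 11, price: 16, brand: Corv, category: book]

No match, Match, Match

The distinguishing property — status is new — holds for all the 'Match' cases and none of the 'No match' cases.
[status: used, stock: 11, price: 9, brand: Erix, category: tool] — status is used, hence No match.
[status: new, stock: 1, price: 29, brand: Axo, category: book] — status is new, hence Match.
[status: new, stock: 11, price: 16, brand: Corv, category: book] — status is new, hence Match.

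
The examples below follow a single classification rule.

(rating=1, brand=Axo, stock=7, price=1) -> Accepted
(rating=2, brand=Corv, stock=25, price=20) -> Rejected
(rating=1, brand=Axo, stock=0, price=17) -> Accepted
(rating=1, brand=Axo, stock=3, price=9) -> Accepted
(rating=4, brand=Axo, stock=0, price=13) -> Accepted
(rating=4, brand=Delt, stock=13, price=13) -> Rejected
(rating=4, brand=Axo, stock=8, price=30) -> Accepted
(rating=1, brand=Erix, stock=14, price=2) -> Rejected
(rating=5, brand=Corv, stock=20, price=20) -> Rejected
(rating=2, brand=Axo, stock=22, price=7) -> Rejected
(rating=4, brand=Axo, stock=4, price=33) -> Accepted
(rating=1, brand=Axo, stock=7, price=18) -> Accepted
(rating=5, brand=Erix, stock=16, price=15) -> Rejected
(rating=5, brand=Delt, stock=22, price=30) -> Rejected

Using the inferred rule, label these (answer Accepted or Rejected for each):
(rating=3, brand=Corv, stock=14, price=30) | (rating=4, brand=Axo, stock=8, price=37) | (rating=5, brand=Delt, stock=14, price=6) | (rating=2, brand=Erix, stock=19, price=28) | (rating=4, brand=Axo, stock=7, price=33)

Rule: stock ≤ 8. This holds for each 'Accepted' example and fails for each 'Rejected' one.
(rating=3, brand=Corv, stock=14, price=30): Rejected (stock = 14). (rating=4, brand=Axo, stock=8, price=37): Accepted (stock = 8). (rating=5, brand=Delt, stock=14, price=6): Rejected (stock = 14). (rating=2, brand=Erix, stock=19, price=28): Rejected (stock = 19). (rating=4, brand=Axo, stock=7, price=33): Accepted (stock = 7).

Rejected, Accepted, Rejected, Rejected, Accepted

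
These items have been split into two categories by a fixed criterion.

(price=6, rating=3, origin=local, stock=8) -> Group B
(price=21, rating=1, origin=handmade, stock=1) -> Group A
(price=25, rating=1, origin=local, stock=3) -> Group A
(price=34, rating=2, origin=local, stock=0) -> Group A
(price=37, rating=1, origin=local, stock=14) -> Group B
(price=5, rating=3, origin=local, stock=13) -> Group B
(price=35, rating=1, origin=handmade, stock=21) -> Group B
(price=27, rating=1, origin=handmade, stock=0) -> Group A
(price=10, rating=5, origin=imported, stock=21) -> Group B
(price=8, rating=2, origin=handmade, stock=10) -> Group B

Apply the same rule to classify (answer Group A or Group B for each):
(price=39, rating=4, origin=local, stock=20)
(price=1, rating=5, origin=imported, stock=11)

Group B, Group B

'Group A' ⟺ stock ≤ 3.
(price=39, rating=4, origin=local, stock=20) — stock = 20, hence Group B. (price=1, rating=5, origin=imported, stock=11) — stock = 11, hence Group B.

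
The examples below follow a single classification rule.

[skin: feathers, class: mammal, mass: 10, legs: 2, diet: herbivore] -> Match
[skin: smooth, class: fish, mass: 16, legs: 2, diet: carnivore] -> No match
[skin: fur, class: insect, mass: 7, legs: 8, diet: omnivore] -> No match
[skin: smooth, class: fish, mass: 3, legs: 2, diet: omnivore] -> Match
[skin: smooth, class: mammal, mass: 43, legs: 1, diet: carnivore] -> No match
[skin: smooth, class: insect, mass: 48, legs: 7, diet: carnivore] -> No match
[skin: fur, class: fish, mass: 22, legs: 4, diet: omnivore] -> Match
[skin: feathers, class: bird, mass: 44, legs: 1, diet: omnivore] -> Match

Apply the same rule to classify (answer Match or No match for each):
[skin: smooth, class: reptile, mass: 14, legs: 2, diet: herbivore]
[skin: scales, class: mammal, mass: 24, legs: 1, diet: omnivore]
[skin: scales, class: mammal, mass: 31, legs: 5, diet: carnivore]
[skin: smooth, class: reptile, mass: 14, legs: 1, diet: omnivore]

Match, Match, No match, Match

The common property of the 'Match' items is: diet is not carnivore AND legs ≤ 4. No 'No match' item has it.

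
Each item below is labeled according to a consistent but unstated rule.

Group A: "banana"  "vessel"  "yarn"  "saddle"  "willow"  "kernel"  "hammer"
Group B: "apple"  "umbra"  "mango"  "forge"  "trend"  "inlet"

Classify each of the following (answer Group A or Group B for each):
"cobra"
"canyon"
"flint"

Group B, Group A, Group B

Looking at the examples, the only property every 'Group A' case has and every 'Group B' case lacks is: even length.
"cobra" → length 5 → Group B.
"canyon" → length 6 → Group A.
"flint" → length 5 → Group B.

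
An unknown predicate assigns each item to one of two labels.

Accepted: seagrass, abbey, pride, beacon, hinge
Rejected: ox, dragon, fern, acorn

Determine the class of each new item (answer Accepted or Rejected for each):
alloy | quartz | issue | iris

Rejected, Rejected, Accepted, Rejected

The simplest hypothesis consistent with all the labels is: length ≥ 5 AND contains 'e'.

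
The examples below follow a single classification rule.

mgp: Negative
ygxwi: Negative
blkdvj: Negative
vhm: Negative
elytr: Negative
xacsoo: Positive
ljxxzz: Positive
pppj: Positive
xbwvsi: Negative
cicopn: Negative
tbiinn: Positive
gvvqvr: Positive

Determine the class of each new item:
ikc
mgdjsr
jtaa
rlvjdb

Negative, Negative, Positive, Negative

The classifier is using: has a double letter.
ikc: Negative (no doubled letter). mgdjsr: Negative (no doubled letter). jtaa: Positive ('aa' doubled). rlvjdb: Negative (no doubled letter).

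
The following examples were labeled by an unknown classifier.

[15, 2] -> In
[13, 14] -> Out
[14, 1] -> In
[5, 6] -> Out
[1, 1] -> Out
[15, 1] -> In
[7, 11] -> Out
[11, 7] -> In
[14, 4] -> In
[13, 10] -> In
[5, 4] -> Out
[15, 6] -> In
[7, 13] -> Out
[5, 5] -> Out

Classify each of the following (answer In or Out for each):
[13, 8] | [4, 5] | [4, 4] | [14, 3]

The common property of the 'In' items is: first > second AND sum ≥ 10. No 'Out' item has it.
[13, 8] → 13 > 8, 13+8 = 21 → In.
[4, 5] → 4 < 5, 4+5 = 9 → Out.
[4, 4] → 4 = 4, 4+4 = 8 → Out.
[14, 3] → 14 > 3, 14+3 = 17 → In.

In, Out, Out, In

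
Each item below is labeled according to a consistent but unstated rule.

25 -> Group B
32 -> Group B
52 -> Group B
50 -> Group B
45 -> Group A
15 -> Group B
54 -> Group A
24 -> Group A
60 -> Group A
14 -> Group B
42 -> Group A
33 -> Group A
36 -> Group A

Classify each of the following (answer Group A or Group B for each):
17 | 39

One predicate separates the groups cleanly: multiple of 3 AND at least 24.
17: Group B (17 = 3·5 + 2, 17 < 24).
39: Group A (39 = 3·13, 39 ≥ 24).

Group B, Group A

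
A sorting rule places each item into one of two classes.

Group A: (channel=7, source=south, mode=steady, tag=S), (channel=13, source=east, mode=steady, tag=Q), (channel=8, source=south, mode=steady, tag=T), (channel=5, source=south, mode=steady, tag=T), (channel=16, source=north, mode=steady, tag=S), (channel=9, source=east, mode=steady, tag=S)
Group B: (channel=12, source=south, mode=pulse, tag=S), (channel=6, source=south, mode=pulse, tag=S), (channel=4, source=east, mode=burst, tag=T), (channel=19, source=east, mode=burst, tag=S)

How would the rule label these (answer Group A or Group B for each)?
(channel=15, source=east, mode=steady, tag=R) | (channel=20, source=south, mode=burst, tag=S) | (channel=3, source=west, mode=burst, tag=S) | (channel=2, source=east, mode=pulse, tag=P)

Group A, Group B, Group B, Group B

One predicate separates the groups cleanly: mode is steady.
(channel=15, source=east, mode=steady, tag=R) — mode is steady, hence Group A.
(channel=20, source=south, mode=burst, tag=S) — mode is burst, hence Group B.
(channel=3, source=west, mode=burst, tag=S) — mode is burst, hence Group B.
(channel=2, source=east, mode=pulse, tag=P) — mode is pulse, hence Group B.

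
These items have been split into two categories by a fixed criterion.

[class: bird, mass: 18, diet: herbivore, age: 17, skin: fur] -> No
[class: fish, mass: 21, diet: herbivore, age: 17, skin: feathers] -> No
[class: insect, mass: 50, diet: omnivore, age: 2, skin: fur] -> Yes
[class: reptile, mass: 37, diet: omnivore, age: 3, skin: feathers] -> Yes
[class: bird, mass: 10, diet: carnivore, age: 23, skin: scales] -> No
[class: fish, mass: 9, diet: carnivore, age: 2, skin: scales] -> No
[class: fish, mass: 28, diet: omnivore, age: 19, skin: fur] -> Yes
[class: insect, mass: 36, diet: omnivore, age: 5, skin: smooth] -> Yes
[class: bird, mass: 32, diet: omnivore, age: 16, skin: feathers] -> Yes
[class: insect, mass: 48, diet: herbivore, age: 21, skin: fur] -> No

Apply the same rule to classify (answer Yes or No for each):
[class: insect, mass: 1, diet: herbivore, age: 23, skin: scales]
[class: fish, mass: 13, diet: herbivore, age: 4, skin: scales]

The simplest hypothesis consistent with all the labels is: diet is omnivore.
[class: insect, mass: 1, diet: herbivore, age: 23, skin: scales]: No (diet is herbivore).
[class: fish, mass: 13, diet: herbivore, age: 4, skin: scales]: No (diet is herbivore).

No, No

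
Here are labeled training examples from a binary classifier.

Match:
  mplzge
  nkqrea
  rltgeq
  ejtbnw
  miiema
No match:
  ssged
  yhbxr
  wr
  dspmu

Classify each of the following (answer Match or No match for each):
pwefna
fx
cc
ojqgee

Match, No match, No match, Match

Rule: length 6. This holds for each 'Match' example and fails for each 'No match' one.
pwefna → length 6 → Match. fx → length 2 → No match. cc → length 2 → No match. ojqgee → length 6 → Match.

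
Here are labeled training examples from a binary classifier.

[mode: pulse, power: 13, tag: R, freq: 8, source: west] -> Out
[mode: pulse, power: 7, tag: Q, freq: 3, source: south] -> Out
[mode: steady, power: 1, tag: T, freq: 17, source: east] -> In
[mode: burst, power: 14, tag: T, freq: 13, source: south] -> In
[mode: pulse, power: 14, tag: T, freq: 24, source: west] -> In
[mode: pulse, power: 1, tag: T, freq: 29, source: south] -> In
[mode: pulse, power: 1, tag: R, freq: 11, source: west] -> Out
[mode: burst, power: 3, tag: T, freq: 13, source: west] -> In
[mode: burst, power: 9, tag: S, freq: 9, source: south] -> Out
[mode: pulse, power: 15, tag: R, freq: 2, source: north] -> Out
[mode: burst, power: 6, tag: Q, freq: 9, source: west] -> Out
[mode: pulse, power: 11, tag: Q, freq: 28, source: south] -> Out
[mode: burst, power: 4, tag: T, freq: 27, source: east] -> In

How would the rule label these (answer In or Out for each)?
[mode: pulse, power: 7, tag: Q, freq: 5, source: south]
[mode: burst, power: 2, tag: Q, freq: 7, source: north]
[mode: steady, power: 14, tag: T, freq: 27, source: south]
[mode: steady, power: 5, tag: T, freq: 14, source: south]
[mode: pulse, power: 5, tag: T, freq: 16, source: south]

Out, Out, In, In, In

All 'In' examples share one property — tag is T — and every 'Out' example lacks it.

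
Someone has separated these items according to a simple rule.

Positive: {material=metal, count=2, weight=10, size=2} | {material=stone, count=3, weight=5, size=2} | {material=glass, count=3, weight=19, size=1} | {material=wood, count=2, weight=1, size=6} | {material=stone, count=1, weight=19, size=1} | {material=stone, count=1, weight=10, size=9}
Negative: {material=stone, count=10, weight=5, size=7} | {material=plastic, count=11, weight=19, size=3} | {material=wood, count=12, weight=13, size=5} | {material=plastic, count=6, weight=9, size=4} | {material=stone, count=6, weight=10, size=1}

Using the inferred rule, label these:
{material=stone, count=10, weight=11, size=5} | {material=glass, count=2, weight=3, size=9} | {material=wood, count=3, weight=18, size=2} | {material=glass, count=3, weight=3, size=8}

Negative, Positive, Positive, Positive

Rule: count ≤ 3. This holds for each 'Positive' example and fails for each 'Negative' one.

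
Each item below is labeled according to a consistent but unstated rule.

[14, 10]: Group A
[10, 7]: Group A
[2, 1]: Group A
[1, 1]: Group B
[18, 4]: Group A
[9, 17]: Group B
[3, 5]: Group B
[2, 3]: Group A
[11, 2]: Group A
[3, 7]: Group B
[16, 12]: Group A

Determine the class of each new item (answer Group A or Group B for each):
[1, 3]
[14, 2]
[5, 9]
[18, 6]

Comparing the two groups points to one rule — product is even.

Group B, Group A, Group B, Group A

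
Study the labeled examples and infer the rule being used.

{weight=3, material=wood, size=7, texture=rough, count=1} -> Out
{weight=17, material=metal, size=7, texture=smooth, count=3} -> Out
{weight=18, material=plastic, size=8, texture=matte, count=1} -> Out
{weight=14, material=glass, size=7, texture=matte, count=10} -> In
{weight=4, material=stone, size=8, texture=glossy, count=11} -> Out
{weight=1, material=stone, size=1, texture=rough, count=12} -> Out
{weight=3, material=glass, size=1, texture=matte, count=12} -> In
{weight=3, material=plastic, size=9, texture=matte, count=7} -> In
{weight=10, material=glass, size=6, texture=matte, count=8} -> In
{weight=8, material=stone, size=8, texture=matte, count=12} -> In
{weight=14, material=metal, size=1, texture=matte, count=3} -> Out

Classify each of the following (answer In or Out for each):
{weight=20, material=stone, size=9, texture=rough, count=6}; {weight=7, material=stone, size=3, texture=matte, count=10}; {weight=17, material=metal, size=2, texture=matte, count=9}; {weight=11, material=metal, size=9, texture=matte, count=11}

Rule: texture is matte AND count ≥ 7. This holds for each 'In' example and fails for each 'Out' one.

Out, In, In, In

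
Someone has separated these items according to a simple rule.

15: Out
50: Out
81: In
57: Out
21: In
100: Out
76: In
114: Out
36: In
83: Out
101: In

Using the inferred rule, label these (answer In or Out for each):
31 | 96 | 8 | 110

In, In, Out, Out

Rule: ≡ 1 (mod 5). This holds for each 'In' example and fails for each 'Out' one.
In: 31, since 31 mod 5 = 1. In: 96, since 96 mod 5 = 1. Out: 8, since 8 mod 5 = 3. Out: 110, since 110 mod 5 = 0.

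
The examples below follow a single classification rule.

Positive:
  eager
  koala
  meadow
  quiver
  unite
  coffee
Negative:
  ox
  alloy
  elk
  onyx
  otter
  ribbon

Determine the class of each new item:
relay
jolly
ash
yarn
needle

The common property of the 'Positive' items is: has ≥ 3 vowels. No 'Negative' item has it.

Negative, Negative, Negative, Negative, Positive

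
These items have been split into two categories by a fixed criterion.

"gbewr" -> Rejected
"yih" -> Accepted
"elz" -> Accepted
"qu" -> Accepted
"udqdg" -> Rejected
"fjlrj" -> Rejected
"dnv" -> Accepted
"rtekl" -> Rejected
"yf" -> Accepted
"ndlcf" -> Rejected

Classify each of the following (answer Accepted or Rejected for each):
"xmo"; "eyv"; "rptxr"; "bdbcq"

Accepted, Accepted, Rejected, Rejected

Every 'Accepted' example satisfies: length ≤ 3. None of the 'Rejected' examples do.
"xmo": length 3, fits → Accepted.
"eyv": length 3, fits → Accepted.
"rptxr": length 5, doesn't qualify → Rejected.
"bdbcq": length 5, doesn't qualify → Rejected.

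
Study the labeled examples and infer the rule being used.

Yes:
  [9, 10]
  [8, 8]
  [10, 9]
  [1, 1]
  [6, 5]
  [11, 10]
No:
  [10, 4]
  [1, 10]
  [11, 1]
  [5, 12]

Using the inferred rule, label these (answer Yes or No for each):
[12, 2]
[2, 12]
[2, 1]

No, No, Yes

The common property of the 'Yes' items is: |first − second| ≤ 1. No 'No' item has it.
[12, 2]: |12−2| = 10 — doesn't qualify, so No.
[2, 12]: |2−12| = 10 — doesn't qualify, so No.
[2, 1]: |2−1| = 1 — checks out, so Yes.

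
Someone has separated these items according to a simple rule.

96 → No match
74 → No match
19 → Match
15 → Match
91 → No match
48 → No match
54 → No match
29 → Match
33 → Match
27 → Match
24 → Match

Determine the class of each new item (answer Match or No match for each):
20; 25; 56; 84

Match, Match, No match, No match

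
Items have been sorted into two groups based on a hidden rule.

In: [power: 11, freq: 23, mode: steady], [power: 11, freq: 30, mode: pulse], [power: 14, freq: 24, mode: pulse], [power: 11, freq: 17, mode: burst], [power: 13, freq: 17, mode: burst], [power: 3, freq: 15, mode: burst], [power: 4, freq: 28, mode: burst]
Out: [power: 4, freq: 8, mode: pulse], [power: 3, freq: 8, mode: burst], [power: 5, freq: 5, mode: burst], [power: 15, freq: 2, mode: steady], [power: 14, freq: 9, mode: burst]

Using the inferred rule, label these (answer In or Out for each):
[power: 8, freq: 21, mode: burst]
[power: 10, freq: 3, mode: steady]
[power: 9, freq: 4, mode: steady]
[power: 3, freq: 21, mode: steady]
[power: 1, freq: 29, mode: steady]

In, Out, Out, In, In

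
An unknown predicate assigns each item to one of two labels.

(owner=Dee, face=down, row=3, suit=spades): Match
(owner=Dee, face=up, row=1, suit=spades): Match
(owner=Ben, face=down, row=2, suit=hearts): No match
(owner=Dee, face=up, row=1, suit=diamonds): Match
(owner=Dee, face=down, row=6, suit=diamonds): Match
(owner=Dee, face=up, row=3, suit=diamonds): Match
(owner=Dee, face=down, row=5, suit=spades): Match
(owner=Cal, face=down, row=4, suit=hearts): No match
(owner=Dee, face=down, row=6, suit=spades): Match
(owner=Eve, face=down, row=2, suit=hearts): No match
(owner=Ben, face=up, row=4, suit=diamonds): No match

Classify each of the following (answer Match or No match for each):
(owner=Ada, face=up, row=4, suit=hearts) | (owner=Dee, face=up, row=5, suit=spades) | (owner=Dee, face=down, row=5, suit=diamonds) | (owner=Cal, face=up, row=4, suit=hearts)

A rule that fits every label: owner is Dee — true of each 'Match' example, false of each 'No match' one.
(owner=Ada, face=up, row=4, suit=hearts) → owner is Ada → No match. (owner=Dee, face=up, row=5, suit=spades) → owner is Dee → Match. (owner=Dee, face=down, row=5, suit=diamonds) → owner is Dee → Match. (owner=Cal, face=up, row=4, suit=hearts) → owner is Cal → No match.

No match, Match, Match, No match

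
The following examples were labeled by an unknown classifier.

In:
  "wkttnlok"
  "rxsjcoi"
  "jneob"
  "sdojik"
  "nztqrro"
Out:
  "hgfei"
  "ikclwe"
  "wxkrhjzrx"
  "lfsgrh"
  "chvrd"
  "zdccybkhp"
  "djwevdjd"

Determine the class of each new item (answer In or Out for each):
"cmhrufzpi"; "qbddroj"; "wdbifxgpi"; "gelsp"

Out, In, Out, Out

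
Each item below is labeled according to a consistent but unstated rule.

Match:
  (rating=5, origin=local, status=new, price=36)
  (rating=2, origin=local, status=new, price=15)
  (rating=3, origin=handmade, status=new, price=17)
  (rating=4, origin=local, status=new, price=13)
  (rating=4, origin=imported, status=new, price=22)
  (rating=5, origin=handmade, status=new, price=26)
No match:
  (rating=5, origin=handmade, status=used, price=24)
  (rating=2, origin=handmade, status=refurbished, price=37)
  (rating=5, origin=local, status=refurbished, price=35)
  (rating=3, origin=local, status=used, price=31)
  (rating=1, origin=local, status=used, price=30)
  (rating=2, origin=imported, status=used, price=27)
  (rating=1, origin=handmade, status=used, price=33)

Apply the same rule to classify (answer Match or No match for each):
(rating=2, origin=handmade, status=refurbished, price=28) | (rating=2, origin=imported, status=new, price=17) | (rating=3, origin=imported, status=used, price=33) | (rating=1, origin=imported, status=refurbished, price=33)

Looking at the examples, the only property every 'Match' case has and every 'No match' case lacks is: status is new.
(rating=2, origin=handmade, status=refurbished, price=28): No match (status is refurbished). (rating=2, origin=imported, status=new, price=17): Match (status is new). (rating=3, origin=imported, status=used, price=33): No match (status is used). (rating=1, origin=imported, status=refurbished, price=33): No match (status is refurbished).

No match, Match, No match, No match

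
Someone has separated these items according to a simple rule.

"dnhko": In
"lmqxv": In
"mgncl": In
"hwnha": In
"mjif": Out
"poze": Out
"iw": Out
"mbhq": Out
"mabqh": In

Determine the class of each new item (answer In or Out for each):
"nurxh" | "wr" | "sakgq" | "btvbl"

In, Out, In, In

'In' ⟺ odd length.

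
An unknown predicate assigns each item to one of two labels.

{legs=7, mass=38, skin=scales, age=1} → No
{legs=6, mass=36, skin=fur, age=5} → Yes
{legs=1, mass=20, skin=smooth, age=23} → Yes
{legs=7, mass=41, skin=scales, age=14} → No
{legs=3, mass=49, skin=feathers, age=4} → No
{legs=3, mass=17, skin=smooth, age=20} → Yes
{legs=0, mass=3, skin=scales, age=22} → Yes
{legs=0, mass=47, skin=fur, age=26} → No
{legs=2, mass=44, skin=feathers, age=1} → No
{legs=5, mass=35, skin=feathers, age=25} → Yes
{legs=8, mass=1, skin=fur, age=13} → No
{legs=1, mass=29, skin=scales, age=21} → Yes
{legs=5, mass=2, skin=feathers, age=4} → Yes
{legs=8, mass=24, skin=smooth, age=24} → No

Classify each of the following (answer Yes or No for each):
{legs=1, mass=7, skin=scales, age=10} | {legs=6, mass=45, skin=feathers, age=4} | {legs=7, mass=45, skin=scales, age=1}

The common property of the 'Yes' items is: legs ≤ 6 AND mass ≤ 36. No 'No' item has it.
{legs=1, mass=7, skin=scales, age=10} → legs = 1, mass = 7 → Yes. {legs=6, mass=45, skin=feathers, age=4} → legs = 6, mass = 45 → No. {legs=7, mass=45, skin=scales, age=1} → legs = 7, mass = 45 → No.

Yes, No, No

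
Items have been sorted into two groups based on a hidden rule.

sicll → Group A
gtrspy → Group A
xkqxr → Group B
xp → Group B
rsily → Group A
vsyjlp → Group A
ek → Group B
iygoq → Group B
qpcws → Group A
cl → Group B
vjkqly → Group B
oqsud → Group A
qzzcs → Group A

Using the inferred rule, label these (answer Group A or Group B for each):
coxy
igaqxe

The classifier is using: contains 's'.
coxy: no 's', lacks this property → Group B.
igaqxe: no 's', lacks this property → Group B.

Group B, Group B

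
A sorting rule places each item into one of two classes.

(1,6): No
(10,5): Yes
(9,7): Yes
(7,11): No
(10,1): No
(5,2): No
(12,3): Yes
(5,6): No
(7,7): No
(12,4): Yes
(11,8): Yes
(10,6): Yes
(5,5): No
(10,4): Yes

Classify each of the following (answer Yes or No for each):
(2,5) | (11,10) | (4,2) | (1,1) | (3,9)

All 'Yes' examples share one property — first > second AND sum ≥ 14 — and every 'No' example lacks it.

No, Yes, No, No, No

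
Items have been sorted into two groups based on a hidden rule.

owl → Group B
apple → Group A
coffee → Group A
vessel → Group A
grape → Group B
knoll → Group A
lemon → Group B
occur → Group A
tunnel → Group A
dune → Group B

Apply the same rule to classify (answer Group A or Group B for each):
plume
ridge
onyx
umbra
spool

The classifier is using: has a double letter.
plume → no doubled letter → Group B. ridge → no doubled letter → Group B. onyx → no doubled letter → Group B. umbra → no doubled letter → Group B. spool → 'oo' doubled → Group A.

Group B, Group B, Group B, Group B, Group A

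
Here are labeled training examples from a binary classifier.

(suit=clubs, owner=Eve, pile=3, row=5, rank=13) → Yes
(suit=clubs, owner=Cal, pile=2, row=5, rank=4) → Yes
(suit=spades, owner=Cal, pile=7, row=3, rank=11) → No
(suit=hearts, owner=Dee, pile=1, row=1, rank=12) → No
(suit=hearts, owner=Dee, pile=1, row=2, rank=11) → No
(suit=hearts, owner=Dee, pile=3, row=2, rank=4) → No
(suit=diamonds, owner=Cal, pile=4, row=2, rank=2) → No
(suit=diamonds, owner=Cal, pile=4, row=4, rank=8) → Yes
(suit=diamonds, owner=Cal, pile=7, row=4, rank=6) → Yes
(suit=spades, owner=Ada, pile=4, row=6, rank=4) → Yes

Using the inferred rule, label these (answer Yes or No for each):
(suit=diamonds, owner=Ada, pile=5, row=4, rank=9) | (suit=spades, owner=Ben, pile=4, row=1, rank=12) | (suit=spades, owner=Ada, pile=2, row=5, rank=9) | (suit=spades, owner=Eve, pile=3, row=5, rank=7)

Yes, No, Yes, Yes

All 'Yes' examples share one property — row ≥ 4 — and every 'No' example lacks it.
(suit=diamonds, owner=Ada, pile=5, row=4, rank=9) — row = 4, hence Yes. (suit=spades, owner=Ben, pile=4, row=1, rank=12) — row = 1, hence No. (suit=spades, owner=Ada, pile=2, row=5, rank=9) — row = 5, hence Yes. (suit=spades, owner=Eve, pile=3, row=5, rank=7) — row = 5, hence Yes.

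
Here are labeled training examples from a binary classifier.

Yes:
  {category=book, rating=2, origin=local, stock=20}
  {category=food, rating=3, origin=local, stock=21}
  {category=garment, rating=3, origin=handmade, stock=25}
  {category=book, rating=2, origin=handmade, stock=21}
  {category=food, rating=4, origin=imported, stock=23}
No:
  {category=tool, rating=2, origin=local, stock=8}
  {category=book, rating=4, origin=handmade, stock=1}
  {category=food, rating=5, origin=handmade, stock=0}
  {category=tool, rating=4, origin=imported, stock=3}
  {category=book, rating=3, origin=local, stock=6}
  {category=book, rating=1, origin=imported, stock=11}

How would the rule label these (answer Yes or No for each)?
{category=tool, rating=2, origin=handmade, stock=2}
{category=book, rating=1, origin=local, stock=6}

Every 'Yes' example satisfies: stock ≥ 20. None of the 'No' examples do.
{category=tool, rating=2, origin=handmade, stock=2}: stock = 2 — fails this test, so No. {category=book, rating=1, origin=local, stock=6}: stock = 6 — fails this test, so No.

No, No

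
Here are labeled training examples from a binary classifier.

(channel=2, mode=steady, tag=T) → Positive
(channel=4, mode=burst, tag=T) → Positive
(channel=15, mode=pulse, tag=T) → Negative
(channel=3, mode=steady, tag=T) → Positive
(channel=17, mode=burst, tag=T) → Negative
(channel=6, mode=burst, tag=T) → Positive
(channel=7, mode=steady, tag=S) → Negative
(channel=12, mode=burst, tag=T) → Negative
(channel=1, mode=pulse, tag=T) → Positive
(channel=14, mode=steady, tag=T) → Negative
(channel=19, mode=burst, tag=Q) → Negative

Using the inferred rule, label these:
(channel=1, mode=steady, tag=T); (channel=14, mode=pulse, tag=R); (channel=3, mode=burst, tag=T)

Rule: channel ≤ 6. This holds for each 'Positive' example and fails for each 'Negative' one.
(channel=1, mode=steady, tag=T): Positive (channel = 1). (channel=14, mode=pulse, tag=R): Negative (channel = 14). (channel=3, mode=burst, tag=T): Positive (channel = 3).

Positive, Negative, Positive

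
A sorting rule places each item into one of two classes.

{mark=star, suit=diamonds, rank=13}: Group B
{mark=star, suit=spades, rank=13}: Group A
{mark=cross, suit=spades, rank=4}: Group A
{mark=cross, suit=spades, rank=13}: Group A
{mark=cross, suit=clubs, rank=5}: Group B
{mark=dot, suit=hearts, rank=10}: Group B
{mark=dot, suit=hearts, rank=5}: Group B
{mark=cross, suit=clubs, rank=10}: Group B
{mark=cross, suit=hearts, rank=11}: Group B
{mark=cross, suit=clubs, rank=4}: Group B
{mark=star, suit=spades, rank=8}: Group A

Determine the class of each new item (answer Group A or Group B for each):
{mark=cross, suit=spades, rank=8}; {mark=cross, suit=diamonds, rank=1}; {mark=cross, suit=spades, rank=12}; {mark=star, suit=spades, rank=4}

Every 'Group A' example satisfies: suit is spades. None of the 'Group B' examples do.
{mark=cross, suit=spades, rank=8} — suit is spades, hence Group A. {mark=cross, suit=diamonds, rank=1} — suit is diamonds, hence Group B. {mark=cross, suit=spades, rank=12} — suit is spades, hence Group A. {mark=star, suit=spades, rank=4} — suit is spades, hence Group A.

Group A, Group B, Group A, Group A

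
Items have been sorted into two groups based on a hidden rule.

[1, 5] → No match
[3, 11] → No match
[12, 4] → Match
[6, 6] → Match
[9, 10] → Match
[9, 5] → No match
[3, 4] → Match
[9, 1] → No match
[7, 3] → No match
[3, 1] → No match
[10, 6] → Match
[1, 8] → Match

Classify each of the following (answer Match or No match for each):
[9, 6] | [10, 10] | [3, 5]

Match, Match, No match

The simplest hypothesis consistent with all the labels is: second is even.
[9, 6] → second 6 → Match.
[10, 10] → second 10 → Match.
[3, 5] → second 5 → No match.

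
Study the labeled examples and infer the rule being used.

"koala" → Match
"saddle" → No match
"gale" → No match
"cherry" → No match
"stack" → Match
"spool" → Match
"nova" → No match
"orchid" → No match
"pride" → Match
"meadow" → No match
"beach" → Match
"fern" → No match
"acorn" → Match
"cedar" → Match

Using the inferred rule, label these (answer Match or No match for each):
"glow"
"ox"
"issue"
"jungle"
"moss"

No match, No match, Match, No match, No match

The classifier is using: odd length.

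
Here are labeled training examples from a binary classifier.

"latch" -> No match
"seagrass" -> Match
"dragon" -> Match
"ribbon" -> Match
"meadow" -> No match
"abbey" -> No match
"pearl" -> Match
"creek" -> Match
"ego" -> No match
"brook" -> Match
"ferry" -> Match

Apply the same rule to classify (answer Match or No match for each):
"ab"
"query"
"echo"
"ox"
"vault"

No match, Match, No match, No match, No match

Every 'Match' example satisfies: contains 'r'. None of the 'No match' examples do.
"ab": no 'r', does not pass → No match.
"query": has 'r', matches → Match.
"echo": no 'r', does not pass → No match.
"ox": no 'r', does not pass → No match.
"vault": no 'r', does not pass → No match.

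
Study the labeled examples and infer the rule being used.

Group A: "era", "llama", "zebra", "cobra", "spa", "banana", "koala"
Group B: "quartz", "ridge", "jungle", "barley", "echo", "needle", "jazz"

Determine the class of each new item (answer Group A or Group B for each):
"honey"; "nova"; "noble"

Group B, Group A, Group B

The rule appears to be: ends with 'a'.
"honey": ends with 'y', does not satisfy this → Group B.
"nova": ends with 'a', checks out → Group A.
"noble": ends with 'e', does not satisfy this → Group B.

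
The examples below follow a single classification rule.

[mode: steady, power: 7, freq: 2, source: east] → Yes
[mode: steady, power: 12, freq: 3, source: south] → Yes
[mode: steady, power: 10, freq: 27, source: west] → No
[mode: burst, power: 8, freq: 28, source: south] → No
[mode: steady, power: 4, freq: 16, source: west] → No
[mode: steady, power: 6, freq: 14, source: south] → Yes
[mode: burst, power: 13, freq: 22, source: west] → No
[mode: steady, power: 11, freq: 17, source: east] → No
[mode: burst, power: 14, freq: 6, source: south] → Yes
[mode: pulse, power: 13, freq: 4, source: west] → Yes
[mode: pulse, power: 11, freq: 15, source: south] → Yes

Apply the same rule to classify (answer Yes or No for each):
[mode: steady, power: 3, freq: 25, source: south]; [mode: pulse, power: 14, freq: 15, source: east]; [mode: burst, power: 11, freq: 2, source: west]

No, Yes, Yes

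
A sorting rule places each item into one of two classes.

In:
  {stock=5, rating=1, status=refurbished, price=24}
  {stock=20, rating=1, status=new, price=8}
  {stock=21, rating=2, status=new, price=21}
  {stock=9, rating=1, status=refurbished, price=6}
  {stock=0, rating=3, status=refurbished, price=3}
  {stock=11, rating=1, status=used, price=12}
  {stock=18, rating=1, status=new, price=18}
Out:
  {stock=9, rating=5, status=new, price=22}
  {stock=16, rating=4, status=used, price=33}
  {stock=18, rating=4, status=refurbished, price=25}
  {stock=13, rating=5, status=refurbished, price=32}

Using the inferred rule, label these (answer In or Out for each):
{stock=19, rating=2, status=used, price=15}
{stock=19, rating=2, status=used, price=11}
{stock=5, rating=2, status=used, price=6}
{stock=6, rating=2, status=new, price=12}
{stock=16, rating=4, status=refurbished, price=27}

A rule that fits every label: rating ≤ 3 — true of each 'In' example, false of each 'Out' one.

In, In, In, In, Out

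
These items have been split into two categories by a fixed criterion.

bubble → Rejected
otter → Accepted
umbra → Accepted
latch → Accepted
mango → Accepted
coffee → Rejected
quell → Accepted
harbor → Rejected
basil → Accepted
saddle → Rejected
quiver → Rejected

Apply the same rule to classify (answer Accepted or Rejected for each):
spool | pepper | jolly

Accepted, Rejected, Accepted

The common property of the 'Accepted' items is: odd length. No 'Rejected' item has it.
spool: length 5 — has this property, so Accepted.
pepper: length 6 — does not satisfy this, so Rejected.
jolly: length 5 — has this property, so Accepted.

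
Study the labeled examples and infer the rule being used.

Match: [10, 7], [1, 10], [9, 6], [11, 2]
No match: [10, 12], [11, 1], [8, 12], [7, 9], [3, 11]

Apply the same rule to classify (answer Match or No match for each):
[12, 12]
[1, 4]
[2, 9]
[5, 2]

No match, Match, Match, Match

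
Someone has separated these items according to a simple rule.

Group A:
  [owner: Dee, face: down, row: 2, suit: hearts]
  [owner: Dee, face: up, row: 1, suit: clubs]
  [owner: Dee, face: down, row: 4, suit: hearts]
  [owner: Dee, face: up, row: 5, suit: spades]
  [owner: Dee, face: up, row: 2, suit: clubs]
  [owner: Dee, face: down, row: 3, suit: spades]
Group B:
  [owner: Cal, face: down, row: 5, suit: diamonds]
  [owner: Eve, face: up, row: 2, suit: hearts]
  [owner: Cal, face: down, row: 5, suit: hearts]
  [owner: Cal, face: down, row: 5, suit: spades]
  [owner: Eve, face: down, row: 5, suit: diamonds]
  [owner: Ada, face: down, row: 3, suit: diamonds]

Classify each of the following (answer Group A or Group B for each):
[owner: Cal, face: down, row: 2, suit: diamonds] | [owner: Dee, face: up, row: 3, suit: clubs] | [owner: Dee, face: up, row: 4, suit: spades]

Group B, Group A, Group A

The rule appears to be: owner is Dee.
[owner: Cal, face: down, row: 2, suit: diamonds]: Group B (owner is Cal). [owner: Dee, face: up, row: 3, suit: clubs]: Group A (owner is Dee). [owner: Dee, face: up, row: 4, suit: spades]: Group A (owner is Dee).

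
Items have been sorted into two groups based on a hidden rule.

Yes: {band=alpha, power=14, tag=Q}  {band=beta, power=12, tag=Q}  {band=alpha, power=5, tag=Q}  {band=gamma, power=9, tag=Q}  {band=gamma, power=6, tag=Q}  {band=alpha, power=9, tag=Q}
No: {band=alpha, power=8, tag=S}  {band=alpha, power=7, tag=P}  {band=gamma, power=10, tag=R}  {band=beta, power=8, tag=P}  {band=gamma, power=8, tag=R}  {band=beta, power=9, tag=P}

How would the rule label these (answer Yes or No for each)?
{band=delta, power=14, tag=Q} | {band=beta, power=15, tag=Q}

Yes, Yes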